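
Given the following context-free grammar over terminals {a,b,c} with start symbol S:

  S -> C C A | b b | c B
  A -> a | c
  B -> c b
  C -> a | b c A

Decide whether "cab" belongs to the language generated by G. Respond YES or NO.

CNF form of G:
  S -> C X3 | T0 B | T1 T1
  A -> a | c
  B -> T0 T1
  C -> T1 X2 | a
  T0 -> c
  T1 -> b
  X2 -> T0 A
  X3 -> C A

CYK fill:
  [0..0]={A,T0}  "c"  orig:{A}
  [1..1]={A,C}  "a"
  [2..2]={T1}  "b"  orig:{}
  [0..1]={X2}  "ca"  orig:{}
  [1..2]=∅  "ab"
  [0..2]=∅  "cab"

S ∉ T[0,2] ⇒ NO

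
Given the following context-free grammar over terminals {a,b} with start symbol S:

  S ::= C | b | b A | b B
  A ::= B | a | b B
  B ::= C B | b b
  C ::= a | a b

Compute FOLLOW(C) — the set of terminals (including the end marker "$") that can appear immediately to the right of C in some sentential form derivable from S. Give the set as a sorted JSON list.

FIRST sets, iterate to fixpoint:
round 1:
  A via A→a: +{a}
  A via A→b B: +{b}
  B via B→b b: +{b}
  C via C→a: +{a}
  S via S→C: +{a}
  S via S→b: +{b}
  S: {a,b}  A: {a,b}  B: {b}  C: {a}
round 2:
  B via B→C B: +{a}
  S: {a,b}  A: {a,b}  B: {a,b}  C: {a}
round 3: — fixpoint
  S: {a,b}  A: {a,b}  B: {a,b}  C: {a}

Compute FOLLOW by fixpoint:
seed FOLLOW(S) with $
round 1:
  B→C B: FOLLOW(C) ⊇ FIRST(B) = {a,b}; new: +{a,b}
  S→C: FOLLOW(C) ⊇ FOLLOW(S) ⊇ {$}; new: +{$}
  S→b A: FOLLOW(A) ⊇ FOLLOW(S) ⊇ {$}; new: +{$}
  S→b B: FOLLOW(B) ⊇ FOLLOW(S) ⊇ {$}; new: +{$}
  FOLLOW[S]={$}  FOLLOW[A]={$}  FOLLOW[B]={$}  FOLLOW[C]={$,a,b}
round 2: (stable)
  FOLLOW[S]={$}  FOLLOW[A]={$}  FOLLOW[B]={$}  FOLLOW[C]={$,a,b}

FOLLOW(C) = ["$", "a", "b"]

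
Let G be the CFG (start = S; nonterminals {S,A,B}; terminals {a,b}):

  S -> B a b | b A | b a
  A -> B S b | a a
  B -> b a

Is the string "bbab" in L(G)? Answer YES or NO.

Convert to CNF:
  S -> B X3 | T0 A | T0 T1
  A -> B X2 | T1 T1
  B -> T0 T1
  T0 -> b
  T1 -> a
  X2 -> S T0
  X3 -> T1 T0

Fill CYK table bottom-up:
  T[0,0] 'b' = {T0}  orig:{}
  T[1,1] 'b' = {T0}  orig:{}
  T[2,2] 'a' = {T1}  orig:{}
  T[3,3] 'b' = {T0}  orig:{}
  T[0,1] 'bb' = ∅
  T[1,2] 'ba' = {B,S}
  T[2,3] 'ab' = {X3}  orig:{}
  T[0,2] 'bba' = ∅
  T[1,3] 'bab' = {X2}  orig:{}
  T[0,3] 'bbab' = ∅

S ∉ T[0,3] ⇒ NO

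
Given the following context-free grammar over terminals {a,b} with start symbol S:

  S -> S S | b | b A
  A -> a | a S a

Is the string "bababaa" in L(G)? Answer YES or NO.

Convert to CNF:
  S -> S S | T1 A | b
  A -> T0 X2 | a
  T0 -> a
  T1 -> b
  X2 -> S T0

CYK fill:
  [0..0]={S,T1}  "b"  orig:{S}
  [1..1]={A,T0}  "a"  orig:{A}
  [2..2]={S,T1}  "b"  orig:{S}
  [3..3]={A,T0}  "a"  orig:{A}
  [4..4]={S,T1}  "b"  orig:{S}
  [5..5]={A,T0}  "a"  orig:{A}
  [6..6]={A,T0}  "a"  orig:{A}
  [0..1]={S,X2}  "ba"  orig:{S}
  [1..2]=∅  "ab"
  [2..3]={S,X2}  "ba"  orig:{S}
  [3..4]=∅  "ab"
  [4..5]={S,X2}  "ba"  orig:{S}
  [5..6]=∅  "aa"
  [0..2]={S}  "bab"
  [1..3]={A}  "aba"
  [2..4]={S}  "bab"
  [3..5]={A}  "aba"
  [4..6]={X2}  "baa"  orig:{}
  [0..3]={S,X2}  "baba"  orig:{S}
  [1..4]=∅  "abab"
  [2..5]={S,X2}  "baba"  orig:{S}
  [3..6]={A}  "abaa"
  [0..4]={S}  "babab"
  [1..5]={A}  "ababa"
  [2..6]={S,X2}  "babaa"  orig:{S}
  [0..5]={S,X2}  "bababa"  orig:{S}
  [1..6]={A}  "ababaa"
  [0..6]={S,X2}  "bababaa"  orig:{S}

S ∈ T[0,6] ⇒ YES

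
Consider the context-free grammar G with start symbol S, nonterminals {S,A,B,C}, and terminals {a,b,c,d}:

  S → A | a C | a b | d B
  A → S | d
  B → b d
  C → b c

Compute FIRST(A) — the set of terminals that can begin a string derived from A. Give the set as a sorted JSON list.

FIRST sets, iterate to fixpoint:
round 1:
  A via A→d: +{d}
  B via B→b d: +{b}
  C via C→b c: +{b}
  S via S→A: +{d}
  S via S→a C: +{a}
  FIRST[S]={a,d}  FIRST[A]={d}  FIRST[B]={b}  FIRST[C]={b}
round 2:
  A via A→S: +{a}
  FIRST[S]={a,d}  FIRST[A]={a,d}  FIRST[B]={b}  FIRST[C]={b}
round 3: done
  FIRST[S]={a,d}  FIRST[A]={a,d}  FIRST[B]={b}  FIRST[C]={b}

FIRST(A) = ["a", "d"]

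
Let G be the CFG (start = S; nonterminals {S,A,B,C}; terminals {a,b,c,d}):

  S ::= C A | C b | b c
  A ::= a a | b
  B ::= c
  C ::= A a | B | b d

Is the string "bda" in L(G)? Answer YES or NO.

CNF form of G:
  S -> C A | C T1 | T1 T3
  A -> T0 T0 | b
  B -> c
  C -> A T0 | T1 T2 | c
  T0 -> a
  T1 -> b
  T2 -> d
  T3 -> c

CYK table (by increasing span):
  [0..0]={A,T1}  "b"  orig:{A}
  [1..1]={T2}  "d"  orig:{}
  [2..2]={T0}  "a"  orig:{}
  [0..1]={C}  "bd"
  [1..2]=∅  "da"
  [0..2]=∅  "bda"

S ∉ T[0,2] ⇒ NO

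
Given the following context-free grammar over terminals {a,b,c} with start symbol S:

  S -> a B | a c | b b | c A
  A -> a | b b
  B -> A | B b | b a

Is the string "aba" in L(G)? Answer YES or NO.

Convert to CNF:
  S -> T0 T0 | T1 B | T1 T2 | T2 A
  A -> T0 T0 | a
  B -> B T0 | T0 T0 | T0 T1 | a
  T0 -> b
  T1 -> a
  T2 -> c

CYK fill:
  cell(0,0) a: {A,B,T1}  orig:{A,B}
  cell(1,1) b: {T0}  orig:{}
  cell(2,2) a: {A,B,T1}  orig:{A,B}
  cell(0,1) ab: {B}
  cell(1,2) ba: {B}
  cell(0,2) aba: {S}

S ∈ T[0,2] ⇒ YES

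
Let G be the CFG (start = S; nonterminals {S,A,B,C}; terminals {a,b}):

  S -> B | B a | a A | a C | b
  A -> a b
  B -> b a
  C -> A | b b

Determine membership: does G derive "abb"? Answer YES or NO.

CNF form of G:
  S -> B T0 | T0 A | T0 C | T1 T0 | b
  A -> T0 T1
  B -> T1 T0
  C -> T0 T1 | T1 T1
  T0 -> a
  T1 -> b

CYK fill:
  [0..0]={T0}  "a"  orig:{}
  [1..1]={S,T1}  "b"  orig:{S}
  [2..2]={S,T1}  "b"  orig:{S}
  [0..1]={A,C}  "ab"
  [1..2]={C}  "bb"
  [0..2]={S}  "abb"

S ∈ T[0,2] ⇒ YES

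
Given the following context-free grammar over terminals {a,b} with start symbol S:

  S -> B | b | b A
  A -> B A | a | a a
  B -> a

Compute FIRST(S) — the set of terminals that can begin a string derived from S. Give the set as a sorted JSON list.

FIRST sets, iterate to fixpoint:
pass 1:
  A via A→a: +{a}
  B via B→a: +{a}
  S via S→B: +{a}
  S via S→b: +{b}
  S: {a,b}  A: {a}  B: {a}
pass 2: done
  S: {a,b}  A: {a}  B: {a}

FIRST(S) = ["a", "b"]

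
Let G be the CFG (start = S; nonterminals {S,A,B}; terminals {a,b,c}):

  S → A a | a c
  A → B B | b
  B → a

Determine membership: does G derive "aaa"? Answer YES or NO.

Convert to CNF:
  S -> A T0 | T0 T1
  A -> B B | b
  B -> a
  T0 -> a
  T1 -> c

CYK fill:
  [0..0]={B,T0}  "a"  orig:{B}
  [1..1]={B,T0}  "a"  orig:{B}
  [2..2]={B,T0}  "a"  orig:{B}
  [0..1]={A}  "aa"
  [1..2]={A}  "aa"
  [0..2]={S}  "aaa"

S ∈ T[0,2] ⇒ YES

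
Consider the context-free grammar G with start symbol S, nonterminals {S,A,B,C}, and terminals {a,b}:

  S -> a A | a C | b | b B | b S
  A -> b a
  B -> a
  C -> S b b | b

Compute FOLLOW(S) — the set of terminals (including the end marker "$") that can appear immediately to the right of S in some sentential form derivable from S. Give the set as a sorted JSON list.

FIRST iteration:
[1]
  A via A→b a: +{b}
  B via B→a: +{a}
  C via C→b: +{b}
  S via S→a A: +{a}
  S via S→b: +{b}
  FIRST[S]={a,b}  FIRST[A]={b}  FIRST[B]={a}  FIRST[C]={b}
[2]
  C via C→S b b: +{a}
  FIRST[S]={a,b}  FIRST[A]={b}  FIRST[B]={a}  FIRST[C]={a,b}
[3] done
  FIRST[S]={a,b}  FIRST[A]={b}  FIRST[B]={a}  FIRST[C]={a,b}

Compute FOLLOW by fixpoint:
seed FOLLOW(S) with $
round 1:
  C→S b b: FOLLOW(S) ⊇ FIRST(b) = {b}; new: +{b}
  S→a A: FOLLOW(A) ⊇ FOLLOW(S) ⊇ {$,b}; new: +{$,b}
  S→a C: FOLLOW(C) ⊇ FOLLOW(S) ⊇ {$,b}; new: +{$,b}
  S→b B: FOLLOW(B) ⊇ FOLLOW(S) ⊇ {$,b}; new: +{$,b}
  FOLLOW[S]={$,b}  FOLLOW[A]={$,b}  FOLLOW[B]={$,b}  FOLLOW[C]={$,b}
round 2: (no change)
  FOLLOW[S]={$,b}  FOLLOW[A]={$,b}  FOLLOW[B]={$,b}  FOLLOW[C]={$,b}

FOLLOW(S) = ["$", "b"]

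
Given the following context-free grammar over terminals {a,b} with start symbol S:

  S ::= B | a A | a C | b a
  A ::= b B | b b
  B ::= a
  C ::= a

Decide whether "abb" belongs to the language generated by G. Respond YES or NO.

Convert to CNF:
  S -> T0 T1 | T1 A | T1 C | a
  A -> T0 B | T0 T0
  B -> a
  C -> a
  T0 -> b
  T1 -> a

CYK table (by increasing span):
  [0..0]={B,C,S,T1}  "a"  orig:{B,C,S}
  [1..1]={T0}  "b"  orig:{}
  [2..2]={T0}  "b"  orig:{}
  [0..1]=∅  "ab"
  [1..2]={A}  "bb"
  [0..2]={S}  "abb"

S ∈ T[0,2] ⇒ YES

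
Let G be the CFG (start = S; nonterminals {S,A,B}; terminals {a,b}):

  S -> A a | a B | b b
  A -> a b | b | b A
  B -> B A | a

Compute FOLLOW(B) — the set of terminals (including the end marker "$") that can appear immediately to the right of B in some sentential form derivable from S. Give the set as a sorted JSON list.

Compute FIRST by fixpoint:
round 1:
  A via A→a b: +{a}
  A via A→b: +{b}
  B via B→a: +{a}
  S via S→A a: +{a,b}
  FIRST(S)={a,b}  FIRST(A)={a,b}  FIRST(B)={a}
round 2: done
  FIRST(S)={a,b}  FIRST(A)={a,b}  FIRST(B)={a}

Compute FOLLOW by fixpoint:
initialize: $ ∈ FOLLOW(S)
round 1:
  B→B A: FOLLOW(B) ⊇ FIRST(A) = {a,b}; new: +{a,b}
  B→B A: FOLLOW(A) ⊇ FOLLOW(B) ⊇ {a,b}; new: +{a,b}
  S→a B: FOLLOW(B) ⊇ FOLLOW(S) ⊇ {$}; new: +{$}
  FOLLOW[S]={$}  FOLLOW[A]={a,b}  FOLLOW[B]={$,a,b}
round 2:
  B→B A: FOLLOW(A) ⊇ FOLLOW(B) ⊇ {$,a,b}; new: +{$}
  FOLLOW[S]={$}  FOLLOW[A]={$,a,b}  FOLLOW[B]={$,a,b}
round 3: done
  FOLLOW[S]={$}  FOLLOW[A]={$,a,b}  FOLLOW[B]={$,a,b}

FOLLOW(B) = ["$", "a", "b"]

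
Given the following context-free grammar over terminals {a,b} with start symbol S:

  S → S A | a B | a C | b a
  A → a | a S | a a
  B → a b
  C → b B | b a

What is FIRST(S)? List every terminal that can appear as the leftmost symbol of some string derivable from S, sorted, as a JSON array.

FIRST sets, iterate to fixpoint:
round 1:
  A via A→a: +{a}
  B via B→a b: +{a}
  C via C→b B: +{b}
  S via S→a B: +{a}
  S via S→b a: +{b}
  S: {a,b}  A: {a}  B: {a}  C: {b}
round 2: — fixpoint
  S: {a,b}  A: {a}  B: {a}  C: {b}

FIRST(S) = ["a", "b"]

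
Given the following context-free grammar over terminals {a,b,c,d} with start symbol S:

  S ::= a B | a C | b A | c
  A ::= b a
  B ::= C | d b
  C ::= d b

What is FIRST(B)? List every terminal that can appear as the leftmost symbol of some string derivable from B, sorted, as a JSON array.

FIRST iteration:
round 1:
  A via A→b a: +{b}
  B via B→d b: +{d}
  C via C→d b: +{d}
  S via S→a B: +{a}
  S via S→b A: +{b}
  S via S→c: +{c}
  FIRST[S]={a,b,c}  FIRST[A]={b}  FIRST[B]={d}  FIRST[C]={d}
round 2: (no change)
  FIRST[S]={a,b,c}  FIRST[A]={b}  FIRST[B]={d}  FIRST[C]={d}

FIRST(B) = ["d"]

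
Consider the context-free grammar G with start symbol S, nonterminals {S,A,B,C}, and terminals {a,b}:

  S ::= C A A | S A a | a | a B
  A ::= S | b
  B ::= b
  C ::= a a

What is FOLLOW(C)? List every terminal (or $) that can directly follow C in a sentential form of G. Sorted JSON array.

FIRST sets, iterate to fixpoint:
pass 1:
  A via A→b: +{b}
  B via B→b: +{b}
  C via C→a a: +{a}
  S via S→C A A: +{a}
  FIRST(S)={a}  FIRST(A)={b}  FIRST(B)={b}  FIRST(C)={a}
pass 2:
  A via A→S: +{a}
  FIRST(S)={a}  FIRST(A)={a,b}  FIRST(B)={b}  FIRST(C)={a}
pass 3: — fixpoint
  FIRST(S)={a}  FIRST(A)={a,b}  FIRST(B)={b}  FIRST(C)={a}

FOLLOW sets:
FOLLOW(S) := {$}
[1]
  S→C A A: FOLLOW(C) ⊇ FIRST(A) = {a,b}; new: +{a,b}
  S→C A A: FOLLOW(A) ⊇ FIRST(A) = {a,b}; new: +{a,b}
  S→C A A: FOLLOW(A) ⊇ FOLLOW(S) ⊇ {$}; new: +{$}
  S→S A a: FOLLOW(S) ⊇ FIRST(A) = {a,b}; new: +{a,b}
  S→a B: FOLLOW(B) ⊇ FOLLOW(S) ⊇ {$,a,b}; new: +{$,a,b}
  S: {$,a,b}  A: {$,a,b}  B: {$,a,b}  C: {a,b}
[2] (no change)
  S: {$,a,b}  A: {$,a,b}  B: {$,a,b}  C: {a,b}

FOLLOW(C) = ["a", "b"]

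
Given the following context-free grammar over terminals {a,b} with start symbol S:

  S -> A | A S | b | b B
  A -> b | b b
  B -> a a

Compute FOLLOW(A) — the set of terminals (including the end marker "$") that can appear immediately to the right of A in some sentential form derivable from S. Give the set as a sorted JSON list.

Compute FIRST by fixpoint:
[1]
  A via A→b: +{b}
  B via B→a a: +{a}
  S via S→A: +{b}
  FIRST[S]={b}  FIRST[A]={b}  FIRST[B]={a}
[2] done
  FIRST[S]={b}  FIRST[A]={b}  FIRST[B]={a}

FOLLOW iteration:
initialize: $ ∈ FOLLOW(S)
iter 1:
  S→A: FOLLOW(A) ⊇ FOLLOW(S) ⊇ {$}; new: +{$}
  S→A S: FOLLOW(A) ⊇ FIRST(S) = {b}; new: +{b}
  S→b B: FOLLOW(B) ⊇ FOLLOW(S) ⊇ {$}; new: +{$}
  FOLLOW(S)={$}  FOLLOW(A)={$,b}  FOLLOW(B)={$}
iter 2: done
  FOLLOW(S)={$}  FOLLOW(A)={$,b}  FOLLOW(B)={$}

FOLLOW(A) = ["$", "b"]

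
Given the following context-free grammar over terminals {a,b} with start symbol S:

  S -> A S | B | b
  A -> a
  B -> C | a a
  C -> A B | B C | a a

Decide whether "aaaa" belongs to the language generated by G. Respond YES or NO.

CNF form of G:
  S -> A B | A S | B C | T0 T0 | b
  A -> a
  B -> A B | B C | T0 T0
  C -> A B | B C | T0 T0
  T0 -> a

Fill CYK table bottom-up:
  [0..0]={A,T0}  "a"  orig:{A}
  [1..1]={A,T0}  "a"  orig:{A}
  [2..2]={A,T0}  "a"  orig:{A}
  [3..3]={A,T0}  "a"  orig:{A}
  [0..1]={B,C,S}  "aa"
  [1..2]={B,C,S}  "aa"
  [2..3]={B,C,S}  "aa"
  [0..2]={B,C,S}  "aaa"
  [1..3]={B,C,S}  "aaa"
  [0..3]={B,C,S}  "aaaa"

S ∈ T[0,3] ⇒ YES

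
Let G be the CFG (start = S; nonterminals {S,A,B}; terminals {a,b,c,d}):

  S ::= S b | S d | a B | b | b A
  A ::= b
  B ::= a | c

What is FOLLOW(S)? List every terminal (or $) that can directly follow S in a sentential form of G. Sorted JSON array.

FIRST sets, iterate to fixpoint:
[1]
  A via A→b: +{b}
  B via B→a: +{a}
  B via B→c: +{c}
  S via S→a B: +{a}
  S via S→b: +{b}
  S: {a,b}  A: {b}  B: {a,c}
[2] (stable)
  S: {a,b}  A: {b}  B: {a,c}

FOLLOW sets:
initialize: $ ∈ FOLLOW(S)
iter 1:
  S→S b: FOLLOW(S) ⊇ FIRST(b) = {b}; new: +{b}
  S→S d: FOLLOW(S) ⊇ FIRST(d) = {d}; new: +{d}
  S→a B: FOLLOW(B) ⊇ FOLLOW(S) ⊇ {$,b,d}; new: +{$,b,d}
  S→b A: FOLLOW(A) ⊇ FOLLOW(S) ⊇ {$,b,d}; new: +{$,b,d}
  FOLLOW[S]={$,b,d}  FOLLOW[A]={$,b,d}  FOLLOW[B]={$,b,d}
iter 2: (stable)
  FOLLOW[S]={$,b,d}  FOLLOW[A]={$,b,d}  FOLLOW[B]={$,b,d}

FOLLOW(S) = ["$", "b", "d"]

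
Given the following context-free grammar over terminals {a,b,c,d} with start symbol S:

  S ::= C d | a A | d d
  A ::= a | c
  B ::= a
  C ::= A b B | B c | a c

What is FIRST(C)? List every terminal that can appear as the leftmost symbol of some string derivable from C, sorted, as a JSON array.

FIRST sets, iterate to fixpoint:
iter 1:
  A via A→a: +{a}
  A via A→c: +{c}
  B via B→a: +{a}
  C via C→A b B: +{a,c}
  S via S→C d: +{a,c}
  S via S→d d: +{d}
  S: {a,c,d}  A: {a,c}  B: {a}  C: {a,c}
iter 2: (stable)
  S: {a,c,d}  A: {a,c}  B: {a}  C: {a,c}

FIRST(C) = ["a", "c"]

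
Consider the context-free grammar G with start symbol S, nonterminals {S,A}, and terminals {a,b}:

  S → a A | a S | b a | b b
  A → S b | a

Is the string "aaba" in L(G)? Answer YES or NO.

CNF form of G:
  S -> T0 T0 | T0 T1 | T1 A | T1 S
  A -> S T0 | a
  T0 -> b
  T1 -> a

Fill CYK table bottom-up:
  cell(0,0) a: {A,T1}  orig:{A}
  cell(1,1) a: {A,T1}  orig:{A}
  cell(2,2) b: {T0}  orig:{}
  cell(3,3) a: {A,T1}  orig:{A}
  cell(0,1) aa: {S}
  cell(1,2) ab: ∅
  cell(2,3) ba: {S}
  cell(0,2) aab: {A}
  cell(1,3) aba: {S}
  cell(0,3) aaba: {S}

S ∈ T[0,3] ⇒ YES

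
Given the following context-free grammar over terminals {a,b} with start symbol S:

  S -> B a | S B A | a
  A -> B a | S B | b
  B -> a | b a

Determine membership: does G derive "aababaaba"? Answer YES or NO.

CNF form of G:
  S -> B T0 | S X2 | a
  A -> B T0 | S B | b
  B -> T1 T0 | a
  T0 -> a
  T1 -> b
  X2 -> B A

Fill CYK table bottom-up:
  cell(0,0) a: {B,S,T0}  orig:{B,S}
  cell(1,1) a: {B,S,T0}  orig:{B,S}
  cell(2,2) b: {A,T1}  orig:{A}
  cell(3,3) a: {B,S,T0}  orig:{B,S}
  cell(4,4) b: {A,T1}  orig:{A}
  cell(5,5) a: {B,S,T0}  orig:{B,S}
  cell(6,6) a: {B,S,T0}  orig:{B,S}
  cell(7,7) b: {A,T1}  orig:{A}
  cell(8,8) a: {B,S,T0}  orig:{B,S}
  cell(0,1) aa: {A,S}
  cell(1,2) ab: {X2}  orig:{}
  cell(2,3) ba: {B}
  cell(3,4) ab: {X2}  orig:{}
  cell(4,5) ba: {B}
  cell(5,6) aa: {A,S}
  cell(6,7) ab: {X2}  orig:{}
  cell(7,8) ba: {B}
  cell(0,2) aab: {S}
  cell(1,3) aba: {A}
  cell(2,4) bab: {X2}  orig:{}
  cell(3,5) aba: {A}
  cell(4,6) baa: {A,S}
  cell(5,7) aab: {S}
  cell(6,8) aba: {A}
  cell(0,3) aaba: {A,X2}  orig:{A}
  cell(1,4) abab: {S}
  cell(2,5) baba: ∅
  cell(3,6) abaa: {X2}  orig:{}
  cell(4,7) baab: ∅
  cell(5,8) aaba: {A,X2}  orig:{A}
  cell(0,4) aabab: {S}
  cell(1,5) ababa: {A}
  cell(2,6) babaa: {X2}  orig:{}
  cell(3,7) abaab: ∅
  cell(4,8) baaba: {A,X2}  orig:{A}
  cell(0,5) aababa: {A,X2}  orig:{A}
  cell(1,6) ababaa: {S}
  cell(2,7) babaab: ∅
  cell(3,8) abaaba: {S,X2}  orig:{S}
  cell(0,6) aababaa: {S}
  cell(1,7) ababaab: ∅
  cell(2,8) babaaba: {X2}  orig:{}
  cell(0,7) aababaab: ∅
  cell(1,8) ababaaba: {A,S}
  cell(0,8) aababaaba: {A,S,X2}  orig:{A,S}

S ∈ T[0,8] ⇒ YES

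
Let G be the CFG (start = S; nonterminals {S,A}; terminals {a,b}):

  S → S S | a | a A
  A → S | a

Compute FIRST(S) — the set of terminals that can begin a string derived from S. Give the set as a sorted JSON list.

FIRST sets, iterate to fixpoint:
round 1:
  A via A→a: +{a}
  S via S→a: +{a}
  FIRST(S)={a}  FIRST(A)={a}
round 2: (no change)
  FIRST(S)={a}  FIRST(A)={a}

FIRST(S) = ["a"]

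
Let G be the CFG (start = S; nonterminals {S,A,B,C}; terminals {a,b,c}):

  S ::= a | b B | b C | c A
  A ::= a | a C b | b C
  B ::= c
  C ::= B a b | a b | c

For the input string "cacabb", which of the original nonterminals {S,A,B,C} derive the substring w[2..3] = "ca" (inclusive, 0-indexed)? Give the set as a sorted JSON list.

CNF form of G:
  S -> T1 B | T1 C | T2 A | a
  A -> T0 X3 | T1 C | a
  B -> c
  C -> B X4 | T0 T1 | c
  T0 -> a
  T1 -> b
  T2 -> c
  X3 -> C T1
  X4 -> T0 T1

CYK fill (cells [i..j] with 2 ≤ i ≤ j ≤ 3 only):
  [2..2]={B,C,T2}  "c"  orig:{B,C}
  [3..3]={A,S,T0}  "a"  orig:{A,S}
  [2..3]={S}  "ca"

Original NTs in T[2,3] deriving "ca": ["S"]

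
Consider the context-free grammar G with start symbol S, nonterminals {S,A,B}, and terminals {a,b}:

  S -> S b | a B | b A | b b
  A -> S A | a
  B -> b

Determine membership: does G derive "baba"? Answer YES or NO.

Convert to CNF:
  S -> S T0 | T0 A | T0 T0 | T1 B
  A -> S A | a
  B -> b
  T0 -> b
  T1 -> a

CYK fill:
  cell(0,0) b: {B,T0}  orig:{B}
  cell(1,1) a: {A,T1}  orig:{A}
  cell(2,2) b: {B,T0}  orig:{B}
  cell(3,3) a: {A,T1}  orig:{A}
  cell(0,1) ba: {S}
  cell(1,2) ab: {S}
  cell(2,3) ba: {S}
  cell(0,2) bab: {S}
  cell(1,3) aba: {A}
  cell(0,3) baba: {A,S}

S ∈ T[0,3] ⇒ YES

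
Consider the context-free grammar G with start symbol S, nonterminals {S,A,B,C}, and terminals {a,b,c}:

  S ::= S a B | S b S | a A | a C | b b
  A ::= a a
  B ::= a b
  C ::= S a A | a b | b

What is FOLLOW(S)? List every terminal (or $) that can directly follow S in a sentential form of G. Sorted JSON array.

FIRST iteration:
iter 1:
  A via A→a a: +{a}
  B via B→a b: +{a}
  C via C→a b: +{a}
  C via C→b: +{b}
  S via S→a A: +{a}
  S via S→b b: +{b}
  FIRST(S)={a,b}  FIRST(A)={a}  FIRST(B)={a}  FIRST(C)={a,b}
iter 2: (no change)
  FIRST(S)={a,b}  FIRST(A)={a}  FIRST(B)={a}  FIRST(C)={a,b}

Compute FOLLOW by fixpoint:
FOLLOW(S) := {$}
round 1:
  C→S a A: FOLLOW(S) ⊇ FIRST(a) = {a}; new: +{a}
  S→S a B: FOLLOW(B) ⊇ FOLLOW(S) ⊇ {$,a}; new: +{$,a}
  S→S b S: FOLLOW(S) ⊇ FIRST(b) = {b}; new: +{b}
  S→a A: FOLLOW(A) ⊇ FOLLOW(S) ⊇ {$,a,b}; new: +{$,a,b}
  S→a C: FOLLOW(C) ⊇ FOLLOW(S) ⊇ {$,a,b}; new: +{$,a,b}
  S: {$,a,b}  A: {$,a,b}  B: {$,a}  C: {$,a,b}
round 2:
  S→S a B: FOLLOW(B) ⊇ FOLLOW(S) ⊇ {$,a,b}; new: +{b}
  S: {$,a,b}  A: {$,a,b}  B: {$,a,b}  C: {$,a,b}
round 3: (stable)
  S: {$,a,b}  A: {$,a,b}  B: {$,a,b}  C: {$,a,b}

FOLLOW(S) = ["$", "a", "b"]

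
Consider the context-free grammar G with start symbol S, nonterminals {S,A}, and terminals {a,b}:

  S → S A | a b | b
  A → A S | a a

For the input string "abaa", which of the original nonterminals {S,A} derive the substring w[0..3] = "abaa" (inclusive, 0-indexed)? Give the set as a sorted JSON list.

Convert to CNF:
  S -> S A | T0 T1 | b
  A -> A S | T0 T0
  T0 -> a
  T1 -> b

Fill CYK table bottom-up, restricted to cells inside w[0..3]:
  T[0,0] 'a' = {T0}  orig:{}
  T[1,1] 'b' = {S,T1}  orig:{S}
  T[2,2] 'a' = {T0}  orig:{}
  T[3,3] 'a' = {T0}  orig:{}
  T[0,1] 'ab' = {S}
  T[1,2] 'ba' = ∅
  T[2,3] 'aa' = {A}
  T[0,2] 'aba' = ∅
  T[1,3] 'baa' = {S}
  T[0,3] 'abaa' = {S}

Original NTs in T[0,3] deriving "abaa": ["S"]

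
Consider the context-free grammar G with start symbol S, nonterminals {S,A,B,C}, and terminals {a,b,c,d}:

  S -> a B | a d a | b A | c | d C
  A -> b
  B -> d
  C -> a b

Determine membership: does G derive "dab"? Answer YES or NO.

Convert to CNF:
  S -> T0 B | T0 X3 | T1 A | T2 C | c
  A -> b
  B -> d
  C -> T0 T1
  T0 -> a
  T1 -> b
  T2 -> d
  X3 -> T2 T0

CYK fill:
  T[0,0] 'd' = {B,T2}  orig:{B}
  T[1,1] 'a' = {T0}  orig:{}
  T[2,2] 'b' = {A,T1}  orig:{A}
  T[0,1] 'da' = {X3}  orig:{}
  T[1,2] 'ab' = {C}
  T[0,2] 'dab' = {S}

S ∈ T[0,2] ⇒ YES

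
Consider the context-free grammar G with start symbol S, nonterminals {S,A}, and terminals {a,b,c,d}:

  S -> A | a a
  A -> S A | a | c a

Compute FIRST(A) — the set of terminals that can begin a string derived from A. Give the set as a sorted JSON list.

FIRST sets, iterate to fixpoint:
[1]
  A via A→a: +{a}
  A via A→c a: +{c}
  S via S→A: +{a,c}
  FIRST(S)={a,c}  FIRST(A)={a,c}
[2] — fixpoint
  FIRST(S)={a,c}  FIRST(A)={a,c}

FIRST(A) = ["a", "c"]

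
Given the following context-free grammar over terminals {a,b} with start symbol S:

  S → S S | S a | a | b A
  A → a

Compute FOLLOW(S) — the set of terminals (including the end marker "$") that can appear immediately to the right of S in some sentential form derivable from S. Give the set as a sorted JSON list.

Compute FIRST by fixpoint:
pass 1:
  A via A→a: +{a}
  S via S→a: +{a}
  S via S→b A: +{b}
  FIRST[S]={a,b}  FIRST[A]={a}
pass 2: done
  FIRST[S]={a,b}  FIRST[A]={a}

FOLLOW sets:
FOLLOW(S) := {$}
iter 1:
  S→S S: FOLLOW(S) ⊇ FIRST(S) = {a,b}; new: +{a,b}
  S→b A: FOLLOW(A) ⊇ FOLLOW(S) ⊇ {$,a,b}; new: +{$,a,b}
  FOLLOW[S]={$,a,b}  FOLLOW[A]={$,a,b}
iter 2: — fixpoint
  FOLLOW[S]={$,a,b}  FOLLOW[A]={$,a,b}

FOLLOW(S) = ["$", "a", "b"]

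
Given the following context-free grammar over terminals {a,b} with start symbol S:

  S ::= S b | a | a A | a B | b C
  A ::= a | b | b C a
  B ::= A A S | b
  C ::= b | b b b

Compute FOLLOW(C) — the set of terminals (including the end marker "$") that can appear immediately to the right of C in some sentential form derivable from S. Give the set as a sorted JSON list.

FIRST iteration:
iter 1:
  A via A→a: +{a}
  A via A→b: +{b}
  B via B→A A S: +{a,b}
  C via C→b: +{b}
  S via S→a: +{a}
  S via S→b C: +{b}
  S: {a,b}  A: {a,b}  B: {a,b}  C: {b}
iter 2: (no change)
  S: {a,b}  A: {a,b}  B: {a,b}  C: {b}

FOLLOW sets:
FOLLOW(S) := {$}
round 1:
  A→b C a: FOLLOW(C) ⊇ FIRST(a) = {a}; new: +{a}
  B→A A S: FOLLOW(A) ⊇ FIRST(A) = {a,b}; new: +{a,b}
  S→S b: FOLLOW(S) ⊇ FIRST(b) = {b}; new: +{b}
  S→a A: FOLLOW(A) ⊇ FOLLOW(S) ⊇ {$,b}; new: +{$}
  S→a B: FOLLOW(B) ⊇ FOLLOW(S) ⊇ {$,b}; new: +{$,b}
  S→b C: FOLLOW(C) ⊇ FOLLOW(S) ⊇ {$,b}; new: +{$,b}
  FOLLOW[S]={$,b}  FOLLOW[A]={$,a,b}  FOLLOW[B]={$,b}  FOLLOW[C]={$,a,b}
round 2: (stable)
  FOLLOW[S]={$,b}  FOLLOW[A]={$,a,b}  FOLLOW[B]={$,b}  FOLLOW[C]={$,a,b}

FOLLOW(C) = ["$", "a", "b"]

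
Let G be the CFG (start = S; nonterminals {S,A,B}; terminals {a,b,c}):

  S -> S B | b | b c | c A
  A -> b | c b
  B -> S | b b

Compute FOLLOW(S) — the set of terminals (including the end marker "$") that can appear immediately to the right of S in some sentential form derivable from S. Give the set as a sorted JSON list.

FIRST sets, iterate to fixpoint:
iter 1:
  A via A→b: +{b}
  A via A→c b: +{c}
  B via B→b b: +{b}
  S via S→b: +{b}
  S via S→c A: +{c}
  S: {b,c}  A: {b,c}  B: {b}
iter 2:
  B via B→S: +{c}
  S: {b,c}  A: {b,c}  B: {b,c}
iter 3: — fixpoint
  S: {b,c}  A: {b,c}  B: {b,c}

Compute FOLLOW by fixpoint:
initialize: $ ∈ FOLLOW(S)
round 1:
  S→S B: FOLLOW(S) ⊇ FIRST(B) = {b,c}; new: +{b,c}
  S→S B: FOLLOW(B) ⊇ FOLLOW(S) ⊇ {$,b,c}; new: +{$,b,c}
  S→c A: FOLLOW(A) ⊇ FOLLOW(S) ⊇ {$,b,c}; new: +{$,b,c}
  S: {$,b,c}  A: {$,b,c}  B: {$,b,c}
round 2: (stable)
  S: {$,b,c}  A: {$,b,c}  B: {$,b,c}

FOLLOW(S) = ["$", "b", "c"]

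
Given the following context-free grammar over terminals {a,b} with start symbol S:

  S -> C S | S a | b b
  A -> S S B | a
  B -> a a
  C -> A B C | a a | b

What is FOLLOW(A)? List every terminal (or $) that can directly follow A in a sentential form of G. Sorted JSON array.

Compute FIRST by fixpoint:
pass 1:
  A via A→a: +{a}
  B via B→a a: +{a}
  C via C→A B C: +{a}
  C via C→b: +{b}
  S via S→C S: +{a,b}
  FIRST(S)={a,b}  FIRST(A)={a}  FIRST(B)={a}  FIRST(C)={a,b}
pass 2:
  A via A→S S B: +{b}
  FIRST(S)={a,b}  FIRST(A)={a,b}  FIRST(B)={a}  FIRST(C)={a,b}
pass 3: (stable)
  FIRST(S)={a,b}  FIRST(A)={a,b}  FIRST(B)={a}  FIRST(C)={a,b}

FOLLOW sets:
seed FOLLOW(S) with $
[1]
  A→S S B: FOLLOW(S) ⊇ FIRST(S) = {a,b}; new: +{a,b}
  C→A B C: FOLLOW(A) ⊇ FIRST(B) = {a}; new: +{a}
  C→A B C: FOLLOW(B) ⊇ FIRST(C) = {a,b}; new: +{a,b}
  S→C S: FOLLOW(C) ⊇ FIRST(S) = {a,b}; new: +{a,b}
  S: {$,a,b}  A: {a}  B: {a,b}  C: {a,b}
[2] (stable)
  S: {$,a,b}  A: {a}  B: {a,b}  C: {a,b}

FOLLOW(A) = ["a"]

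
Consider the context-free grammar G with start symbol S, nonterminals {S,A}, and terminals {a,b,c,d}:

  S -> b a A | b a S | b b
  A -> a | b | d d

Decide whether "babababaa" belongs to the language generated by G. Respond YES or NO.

Convert to CNF:
  S -> T1 T1 | T1 X3 | T1 X4
  A -> T0 T0 | a | b
  T0 -> d
  T1 -> b
  T2 -> a
  X3 -> T2 A
  X4 -> T2 S

CYK fill:
  T[0,0] 'b' = {A,T1}  orig:{A}
  T[1,1] 'a' = {A,T2}  orig:{A}
  T[2,2] 'b' = {A,T1}  orig:{A}
  T[3,3] 'a' = {A,T2}  orig:{A}
  T[4,4] 'b' = {A,T1}  orig:{A}
  T[5,5] 'a' = {A,T2}  orig:{A}
  T[6,6] 'b' = {A,T1}  orig:{A}
  T[7,7] 'a' = {A,T2}  orig:{A}
  T[8,8] 'a' = {A,T2}  orig:{A}
  T[0,1] 'ba' = ∅
  T[1,2] 'ab' = {X3}  orig:{}
  T[2,3] 'ba' = ∅
  T[3,4] 'ab' = {X3}  orig:{}
  T[4,5] 'ba' = ∅
  T[5,6] 'ab' = {X3}  orig:{}
  T[6,7] 'ba' = ∅
  T[7,8] 'aa' = {X3}  orig:{}
  T[0,2] 'bab' = {S}
  T[1,3] 'aba' = ∅
  T[2,4] 'bab' = {S}
  T[3,5] 'aba' = ∅
  T[4,6] 'bab' = {S}
  T[5,7] 'aba' = ∅
  T[6,8] 'baa' = {S}
  T[0,3] 'baba' = ∅
  T[1,4] 'abab' = {X4}  orig:{}
  T[2,5] 'baba' = ∅
  T[3,6] 'abab' = {X4}  orig:{}
  T[4,7] 'baba' = ∅
  T[5,8] 'abaa' = {X4}  orig:{}
  T[0,4] 'babab' = {S}
  T[1,5] 'ababa' = ∅
  T[2,6] 'babab' = {S}
  T[3,7] 'ababa' = ∅
  T[4,8] 'babaa' = {S}
  T[0,5] 'bababa' = ∅
  T[1,6] 'ababab' = {X4}  orig:{}
  T[2,7] 'bababa' = ∅
  T[3,8] 'ababaa' = {X4}  orig:{}
  T[0,6] 'bababab' = {S}
  T[1,7] 'abababa' = ∅
  T[2,8] 'bababaa' = {S}
  T[0,7] 'babababa' = ∅
  T[1,8] 'abababaa' = {X4}  orig:{}
  T[0,8] 'babababaa' = {S}

S ∈ T[0,8] ⇒ YES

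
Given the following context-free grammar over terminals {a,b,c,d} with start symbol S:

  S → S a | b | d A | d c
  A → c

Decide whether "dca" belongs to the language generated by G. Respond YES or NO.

CNF form of G:
  S -> S T0 | T1 A | T1 T2 | b
  A -> c
  T0 -> a
  T1 -> d
  T2 -> c

Fill CYK table bottom-up:
  [0..0]={T1}  "d"  orig:{}
  [1..1]={A,T2}  "c"  orig:{A}
  [2..2]={T0}  "a"  orig:{}
  [0..1]={S}  "dc"
  [1..2]=∅  "ca"
  [0..2]={S}  "dca"

S ∈ T[0,2] ⇒ YES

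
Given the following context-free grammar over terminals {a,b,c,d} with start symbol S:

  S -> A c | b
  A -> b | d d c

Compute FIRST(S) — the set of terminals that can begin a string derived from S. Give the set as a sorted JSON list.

FIRST sets, iterate to fixpoint:
round 1:
  A via A→b: +{b}
  A via A→d d c: +{d}
  S via S→A c: +{b,d}
  S: {b,d}  A: {b,d}
round 2: done
  S: {b,d}  A: {b,d}

FIRST(S) = ["b", "d"]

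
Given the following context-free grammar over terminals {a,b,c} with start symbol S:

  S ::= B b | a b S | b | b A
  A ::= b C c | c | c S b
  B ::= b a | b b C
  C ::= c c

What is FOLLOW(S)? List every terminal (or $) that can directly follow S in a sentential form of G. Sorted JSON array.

Compute FIRST by fixpoint:
[1]
  A via A→b C c: +{b}
  A via A→c: +{c}
  B via B→b a: +{b}
  C via C→c c: +{c}
  S via S→B b: +{b}
  S via S→a b S: +{a}
  FIRST[S]={a,b}  FIRST[A]={b,c}  FIRST[B]={b}  FIRST[C]={c}
[2] done
  FIRST[S]={a,b}  FIRST[A]={b,c}  FIRST[B]={b}  FIRST[C]={c}

FOLLOW iteration:
initialize: $ ∈ FOLLOW(S)
[1]
  A→b C c: FOLLOW(C) ⊇ FIRST(c) = {c}; new: +{c}
  A→c S b: FOLLOW(S) ⊇ FIRST(b) = {b}; new: +{b}
  S→B b: FOLLOW(B) ⊇ FIRST(b) = {b}; new: +{b}
  S→b A: FOLLOW(A) ⊇ FOLLOW(S) ⊇ {$,b}; new: +{$,b}
  FOLLOW(S)={$,b}  FOLLOW(A)={$,b}  FOLLOW(B)={b}  FOLLOW(C)={c}
[2]
  B→b b C: FOLLOW(C) ⊇ FOLLOW(B) ⊇ {b}; new: +{b}
  FOLLOW(S)={$,b}  FOLLOW(A)={$,b}  FOLLOW(B)={b}  FOLLOW(C)={b,c}
[3] — fixpoint
  FOLLOW(S)={$,b}  FOLLOW(A)={$,b}  FOLLOW(B)={b}  FOLLOW(C)={b,c}

FOLLOW(S) = ["$", "b"]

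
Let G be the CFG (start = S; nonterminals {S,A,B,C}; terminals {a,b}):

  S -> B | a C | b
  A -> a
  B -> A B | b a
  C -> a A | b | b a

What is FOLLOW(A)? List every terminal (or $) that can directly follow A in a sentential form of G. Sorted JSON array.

FIRST sets, iterate to fixpoint:
round 1:
  A via A→a: +{a}
  B via B→A B: +{a}
  B via B→b a: +{b}
  C via C→a A: +{a}
  C via C→b: +{b}
  S via S→B: +{a,b}
  FIRST[S]={a,b}  FIRST[A]={a}  FIRST[B]={a,b}  FIRST[C]={a,b}
round 2: — fixpoint
  FIRST[S]={a,b}  FIRST[A]={a}  FIRST[B]={a,b}  FIRST[C]={a,b}

Compute FOLLOW by fixpoint:
initialize: $ ∈ FOLLOW(S)
pass 1:
  B→A B: FOLLOW(A) ⊇ FIRST(B) = {a,b}; new: +{a,b}
  S→B: FOLLOW(B) ⊇ FOLLOW(S) ⊇ {$}; new: +{$}
  S→a C: FOLLOW(C) ⊇ FOLLOW(S) ⊇ {$}; new: +{$}
  S: {$}  A: {a,b}  B: {$}  C: {$}
pass 2:
  C→a A: FOLLOW(A) ⊇ FOLLOW(C) ⊇ {$}; new: +{$}
  S: {$}  A: {$,a,b}  B: {$}  C: {$}
pass 3: (no change)
  S: {$}  A: {$,a,b}  B: {$}  C: {$}

FOLLOW(A) = ["$", "a", "b"]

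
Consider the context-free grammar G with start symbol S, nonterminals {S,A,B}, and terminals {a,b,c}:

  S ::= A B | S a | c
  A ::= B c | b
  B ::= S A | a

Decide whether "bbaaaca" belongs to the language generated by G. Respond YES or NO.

Convert to CNF:
  S -> A B | S T1 | c
  A -> B T0 | b
  B -> S A | a
  T0 -> c
  T1 -> a

Fill CYK table bottom-up:
  cell(0,0) b: {A}
  cell(1,1) b: {A}
  cell(2,2) a: {B,T1}  orig:{B}
  cell(3,3) a: {B,T1}  orig:{B}
  cell(4,4) a: {B,T1}  orig:{B}
  cell(5,5) c: {S,T0}  orig:{S}
  cell(6,6) a: {B,T1}  orig:{B}
  cell(0,1) bb: ∅
  cell(1,2) ba: {S}
  cell(2,3) aa: ∅
  cell(3,4) aa: ∅
  cell(4,5) ac: {A}
  cell(5,6) ca: {S}
  cell(0,2) bba: ∅
  cell(1,3) baa: {S}
  cell(2,4) aaa: ∅
  cell(3,5) aac: ∅
  cell(4,6) aca: {S}
  cell(0,3) bbaa: ∅
  cell(1,4) baaa: {S}
  cell(2,5) aaac: ∅
  cell(3,6) aaca: ∅
  cell(0,4) bbaaa: ∅
  cell(1,5) baaac: {B}
  cell(2,6) aaaca: ∅
  cell(0,5) bbaaac: {S}
  cell(1,6) baaaca: ∅
  cell(0,6) bbaaaca: {S}

S ∈ T[0,6] ⇒ YES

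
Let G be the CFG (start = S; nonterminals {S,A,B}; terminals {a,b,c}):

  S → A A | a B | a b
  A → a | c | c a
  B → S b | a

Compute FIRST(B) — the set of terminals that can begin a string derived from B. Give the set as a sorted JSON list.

FIRST iteration:
[1]
  A via A→a: +{a}
  A via A→c: +{c}
  B via B→a: +{a}
  S via S→A A: +{a,c}
  FIRST(S)={a,c}  FIRST(A)={a,c}  FIRST(B)={a}
[2]
  B via B→S b: +{c}
  FIRST(S)={a,c}  FIRST(A)={a,c}  FIRST(B)={a,c}
[3] (no change)
  FIRST(S)={a,c}  FIRST(A)={a,c}  FIRST(B)={a,c}

FIRST(B) = ["a", "c"]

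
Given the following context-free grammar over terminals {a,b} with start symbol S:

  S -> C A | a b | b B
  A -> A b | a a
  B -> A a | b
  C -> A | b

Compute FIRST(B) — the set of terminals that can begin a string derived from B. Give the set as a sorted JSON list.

FIRST sets, iterate to fixpoint:
pass 1:
  A via A→a a: +{a}
  B via B→A a: +{a}
  B via B→b: +{b}
  C via C→A: +{a}
  C via C→b: +{b}
  S via S→C A: +{a,b}
  FIRST(S)={a,b}  FIRST(A)={a}  FIRST(B)={a,b}  FIRST(C)={a,b}
pass 2: (no change)
  FIRST(S)={a,b}  FIRST(A)={a}  FIRST(B)={a,b}  FIRST(C)={a,b}

FIRST(B) = ["a", "b"]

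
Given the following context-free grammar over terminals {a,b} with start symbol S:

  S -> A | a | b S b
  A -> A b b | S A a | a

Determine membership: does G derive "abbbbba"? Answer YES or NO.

CNF form of G:
  S -> A X4 | S X5 | T0 X6 | a
  A -> A X2 | S X3 | a
  T0 -> b
  T1 -> a
  X2 -> T0 T0
  X3 -> A T1
  X4 -> T0 T0
  X5 -> A T1
  X6 -> S T0

CYK table (by increasing span):
  cell(0,0) a: {A,S,T1}  orig:{A,S}
  cell(1,1) b: {T0}  orig:{}
  cell(2,2) b: {T0}  orig:{}
  cell(3,3) b: {T0}  orig:{}
  cell(4,4) b: {T0}  orig:{}
  cell(5,5) b: {T0}  orig:{}
  cell(6,6) a: {A,S,T1}  orig:{A,S}
  cell(0,1) ab: {X6}  orig:{}
  cell(1,2) bb: {X2,X4}  orig:{}
  cell(2,3) bb: {X2,X4}  orig:{}
  cell(3,4) bb: {X2,X4}  orig:{}
  cell(4,5) bb: {X2,X4}  orig:{}
  cell(5,6) ba: ∅
  cell(0,2) abb: {A,S}
  cell(1,3) bbb: ∅
  cell(2,4) bbb: ∅
  cell(3,5) bbb: ∅
  cell(4,6) bba: ∅
  cell(0,3) abbb: {X6}  orig:{}
  cell(1,4) bbbb: ∅
  cell(2,5) bbbb: ∅
  cell(3,6) bbba: ∅
  cell(0,4) abbbb: {A,S}
  cell(1,5) bbbbb: ∅
  cell(2,6) bbbba: ∅
  cell(0,5) abbbbb: {X6}  orig:{}
  cell(1,6) bbbbba: ∅
  cell(0,6) abbbbba: ∅

S ∉ T[0,6] ⇒ NO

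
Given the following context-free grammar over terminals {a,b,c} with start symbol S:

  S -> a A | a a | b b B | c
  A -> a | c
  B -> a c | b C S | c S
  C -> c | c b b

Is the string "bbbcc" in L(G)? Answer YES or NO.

CNF form of G:
  S -> T0 A | T0 T0 | T2 X5 | c
  A -> a | c
  B -> T0 T1 | T1 S | T2 X3
  C -> T1 X4 | c
  T0 -> a
  T1 -> c
  T2 -> b
  X3 -> C S
  X4 -> T2 T2
  X5 -> T2 B

Fill CYK table bottom-up:
  [0..0]={T2}  "b"  orig:{}
  [1..1]={T2}  "b"  orig:{}
  [2..2]={T2}  "b"  orig:{}
  [3..3]={A,C,S,T1}  "c"  orig:{A,C,S}
  [4..4]={A,C,S,T1}  "c"  orig:{A,C,S}
  [0..1]={X4}  "bb"  orig:{}
  [1..2]={X4}  "bb"  orig:{}
  [2..3]=∅  "bc"
  [3..4]={B,X3}  "cc"  orig:{B}
  [0..2]=∅  "bbb"
  [1..3]=∅  "bbc"
  [2..4]={B,X5}  "bcc"  orig:{B}
  [0..3]=∅  "bbbc"
  [1..4]={S,X5}  "bbcc"  orig:{S}
  [0..4]={S}  "bbbcc"

S ∈ T[0,4] ⇒ YES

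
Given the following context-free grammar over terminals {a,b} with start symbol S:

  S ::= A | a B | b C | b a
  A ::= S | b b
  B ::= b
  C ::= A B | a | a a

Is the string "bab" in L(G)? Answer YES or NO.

CNF form of G:
  S -> T0 B | T1 C | T1 T0 | T1 T1
  A -> T0 B | T1 C | T1 T0 | T1 T1
  B -> b
  C -> A B | T0 T0 | a
  T0 -> a
  T1 -> b

Fill CYK table bottom-up:
  [0..0]={B,T1}  "b"  orig:{B}
  [1..1]={C,T0}  "a"  orig:{C}
  [2..2]={B,T1}  "b"  orig:{B}
  [0..1]={A,S}  "ba"
  [1..2]={A,S}  "ab"
  [0..2]={C}  "bab"

S ∉ T[0,2] ⇒ NO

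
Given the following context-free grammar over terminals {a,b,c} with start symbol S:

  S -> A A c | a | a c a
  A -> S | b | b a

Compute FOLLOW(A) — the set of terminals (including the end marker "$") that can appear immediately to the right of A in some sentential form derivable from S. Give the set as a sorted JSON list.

Compute FIRST by fixpoint:
pass 1:
  A via A→b: +{b}
  S via S→A A c: +{b}
  S via S→a: +{a}
  FIRST[S]={a,b}  FIRST[A]={b}
pass 2:
  A via A→S: +{a}
  FIRST[S]={a,b}  FIRST[A]={a,b}
pass 3: — fixpoint
  FIRST[S]={a,b}  FIRST[A]={a,b}

FOLLOW sets:
initialize: $ ∈ FOLLOW(S)
round 1:
  S→A A c: FOLLOW(A) ⊇ FIRST(A) = {a,b}; new: +{a,b}
  S→A A c: FOLLOW(A) ⊇ FIRST(c) = {c}; new: +{c}
  S: {$}  A: {a,b,c}
round 2:
  A→S: FOLLOW(S) ⊇ FOLLOW(A) ⊇ {a,b,c}; new: +{a,b,c}
  S: {$,a,b,c}  A: {a,b,c}
round 3: (no change)
  S: {$,a,b,c}  A: {a,b,c}

FOLLOW(A) = ["a", "b", "c"]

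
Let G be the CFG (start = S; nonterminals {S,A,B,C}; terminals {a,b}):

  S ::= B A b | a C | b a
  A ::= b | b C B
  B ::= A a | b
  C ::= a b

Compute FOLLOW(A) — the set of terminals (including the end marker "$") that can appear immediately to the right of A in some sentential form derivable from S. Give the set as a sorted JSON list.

Compute FIRST by fixpoint:
iter 1:
  A via A→b: +{b}
  B via B→A a: +{b}
  C via C→a b: +{a}
  S via S→B A b: +{b}
  S via S→a C: +{a}
  S: {a,b}  A: {b}  B: {b}  C: {a}
iter 2: (no change)
  S: {a,b}  A: {b}  B: {b}  C: {a}

Compute FOLLOW by fixpoint:
initialize: $ ∈ FOLLOW(S)
[1]
  A→b C B: FOLLOW(C) ⊇ FIRST(B) = {b}; new: +{b}
  B→A a: FOLLOW(A) ⊇ FIRST(a) = {a}; new: +{a}
  S→B A b: FOLLOW(B) ⊇ FIRST(A) = {b}; new: +{b}
  S→B A b: FOLLOW(A) ⊇ FIRST(b) = {b}; new: +{b}
  S→a C: FOLLOW(C) ⊇ FOLLOW(S) ⊇ {$}; new: +{$}
  S: {$}  A: {a,b}  B: {b}  C: {$,b}
[2]
  A→b C B: FOLLOW(B) ⊇ FOLLOW(A) ⊇ {a,b}; new: +{a}
  S: {$}  A: {a,b}  B: {a,b}  C: {$,b}
[3] (stable)
  S: {$}  A: {a,b}  B: {a,b}  C: {$,b}

FOLLOW(A) = ["a", "b"]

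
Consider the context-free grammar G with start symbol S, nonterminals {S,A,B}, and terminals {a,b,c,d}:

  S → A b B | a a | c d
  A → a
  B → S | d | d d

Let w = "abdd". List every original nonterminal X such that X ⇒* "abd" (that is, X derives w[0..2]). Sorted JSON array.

CNF form of G:
  S -> A X5 | T1 T1 | T2 T3
  A -> a
  B -> A X4 | T1 T1 | T2 T3 | T3 T3 | d
  T0 -> b
  T1 -> a
  T2 -> c
  T3 -> d
  X4 -> T0 B
  X5 -> T0 B

Fill CYK table bottom-up — only the sub-triangle for w[0..2]:
  [0..0]={A,T1}  "a"  orig:{A}
  [1..1]={T0}  "b"  orig:{}
  [2..2]={B,T3}  "d"  orig:{B}
  [0..1]=∅  "ab"
  [1..2]={X4,X5}  "bd"  orig:{}
  [0..2]={B,S}  "abd"

Original NTs in T[0,2] deriving "abd": ["B", "S"]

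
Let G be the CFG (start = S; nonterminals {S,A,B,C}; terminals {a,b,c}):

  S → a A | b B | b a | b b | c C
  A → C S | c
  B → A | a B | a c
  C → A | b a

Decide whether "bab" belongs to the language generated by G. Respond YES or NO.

CNF form of G:
  S -> T0 A | T1 C | T2 B | T2 T0 | T2 T2
  A -> C S | c
  B -> C S | T0 B | T0 T1 | c
  C -> C S | T2 T0 | c
  T0 -> a
  T1 -> c
  T2 -> b

CYK fill:
  [0..0]={T2}  "b"  orig:{}
  [1..1]={T0}  "a"  orig:{}
  [2..2]={T2}  "b"  orig:{}
  [0..1]={C,S}  "ba"
  [1..2]=∅  "ab"
  [0..2]=∅  "bab"

S ∉ T[0,2] ⇒ NO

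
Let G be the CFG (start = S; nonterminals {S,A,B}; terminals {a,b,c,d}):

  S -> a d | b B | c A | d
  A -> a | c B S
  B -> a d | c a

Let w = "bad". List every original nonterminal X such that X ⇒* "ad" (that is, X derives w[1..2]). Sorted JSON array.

Convert to CNF:
  S -> T0 A | T1 T2 | T3 B | d
  A -> T0 X4 | a
  B -> T0 T1 | T1 T2
  T0 -> c
  T1 -> a
  T2 -> d
  T3 -> b
  X4 -> B S

Fill CYK table bottom-up, restricted to cells inside w[1..2]:
  cell(1,1) a: {A,T1}  orig:{A}
  cell(2,2) d: {S,T2}  orig:{S}
  cell(1,2) ad: {B,S}

Original NTs in T[1,2] deriving "ad": ["B", "S"]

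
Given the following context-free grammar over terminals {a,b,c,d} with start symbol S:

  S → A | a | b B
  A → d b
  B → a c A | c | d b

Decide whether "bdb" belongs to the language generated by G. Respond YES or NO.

Convert to CNF:
  S -> T0 T1 | T1 B | a
  A -> T0 T1
  B -> T0 T1 | T2 X4 | c
  T0 -> d
  T1 -> b
  T2 -> a
  T3 -> c
  X4 -> T3 A

CYK table (by increasing span):
  [0..0]={T1}  "b"  orig:{}
  [1..1]={T0}  "d"  orig:{}
  [2..2]={T1}  "b"  orig:{}
  [0..1]=∅  "bd"
  [1..2]={A,B,S}  "db"
  [0..2]={S}  "bdb"

S ∈ T[0,2] ⇒ YES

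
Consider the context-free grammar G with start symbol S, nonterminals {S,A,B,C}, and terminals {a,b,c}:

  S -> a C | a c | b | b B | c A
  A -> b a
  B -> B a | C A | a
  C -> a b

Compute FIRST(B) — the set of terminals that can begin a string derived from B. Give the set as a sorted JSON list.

Compute FIRST by fixpoint:
iter 1:
  A via A→b a: +{b}
  B via B→a: +{a}
  C via C→a b: +{a}
  S via S→a C: +{a}
  S via S→b: +{b}
  S via S→c A: +{c}
  FIRST[S]={a,b,c}  FIRST[A]={b}  FIRST[B]={a}  FIRST[C]={a}
iter 2: (stable)
  FIRST[S]={a,b,c}  FIRST[A]={b}  FIRST[B]={a}  FIRST[C]={a}

FIRST(B) = ["a"]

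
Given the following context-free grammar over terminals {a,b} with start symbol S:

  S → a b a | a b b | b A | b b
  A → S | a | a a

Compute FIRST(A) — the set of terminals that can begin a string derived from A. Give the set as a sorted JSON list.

Compute FIRST by fixpoint:
pass 1:
  A via A→a: +{a}
  S via S→a b a: +{a}
  S via S→b A: +{b}
  S: {a,b}  A: {a}
pass 2:
  A via A→S: +{b}
  S: {a,b}  A: {a,b}
pass 3: — fixpoint
  S: {a,b}  A: {a,b}

FIRST(A) = ["a", "b"]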